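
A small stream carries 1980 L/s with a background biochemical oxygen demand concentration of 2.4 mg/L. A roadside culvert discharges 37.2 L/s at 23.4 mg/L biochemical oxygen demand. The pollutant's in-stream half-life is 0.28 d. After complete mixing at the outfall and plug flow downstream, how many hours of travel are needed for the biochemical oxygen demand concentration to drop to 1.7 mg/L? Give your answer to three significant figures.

4.79 h

Flow-weighted average: C = (1980·2.400 + 37.20·23.40) / 2017 = 5622/2017 = 2.787 mg/L.
Half-life 0.28 d → k = ln 2 / 0.28 = 2.476 d⁻¹.
2.787·exp(−k·t) = 1.7 → t = ln(2.787/1.7)/k = 17260 s = 4.793 h.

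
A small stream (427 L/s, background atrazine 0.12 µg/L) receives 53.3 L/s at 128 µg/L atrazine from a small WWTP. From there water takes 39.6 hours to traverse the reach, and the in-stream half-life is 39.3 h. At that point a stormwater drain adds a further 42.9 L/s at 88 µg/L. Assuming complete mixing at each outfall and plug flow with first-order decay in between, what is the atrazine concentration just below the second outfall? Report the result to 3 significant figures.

Mixed concentration C = ΣQC/ΣQ = (427.0·0.1200 + 53.30·128.0) / 480.3 = 6874/480.3 = 14.31 µg/L; combined flow 480.3 L/s.
Half-life 39.3 h → k = ln 2 / 39.3 = 0.01764 h⁻¹ = 0.4233 d⁻¹.
First-order decay: C = 14.31·exp(−k·t) = 14.31·0.4974 = 7.118 µg/L.
At the second outfall, C = (480.3·7.118 + 42.90·88.00) / (480.3 + 42.90) = 13.75 µg/L.

13.7 µg/L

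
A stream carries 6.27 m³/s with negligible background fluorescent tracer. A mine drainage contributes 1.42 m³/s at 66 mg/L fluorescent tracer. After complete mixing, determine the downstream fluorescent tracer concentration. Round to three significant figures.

12.2 mg/L

Conservation of mass: C = (6.270·0 + 1.420·66.00) / 7.690 = 93.72/7.690 = 12.19 mg/L.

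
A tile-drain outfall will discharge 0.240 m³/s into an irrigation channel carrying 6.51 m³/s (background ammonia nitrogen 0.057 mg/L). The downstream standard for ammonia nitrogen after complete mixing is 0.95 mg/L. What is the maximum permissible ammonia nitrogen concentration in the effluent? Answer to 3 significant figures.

25.2 mg/L

At the limit, (Qr·Cr + Qe·Cₑ)/(Qr + Qe) = 0.95:
Cₑ = (6.750·0.95 − 6.510·0.05700) / 0.2400 = 25.17 mg/L.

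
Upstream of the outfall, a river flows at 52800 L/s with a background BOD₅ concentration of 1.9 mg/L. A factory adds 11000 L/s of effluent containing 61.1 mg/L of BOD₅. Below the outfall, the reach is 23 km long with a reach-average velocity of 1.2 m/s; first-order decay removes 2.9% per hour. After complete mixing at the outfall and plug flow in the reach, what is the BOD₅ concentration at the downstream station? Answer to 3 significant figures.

10.4 mg/L

Mixed concentration C = ΣQC/ΣQ = (52800·1.900 + 11000·61.10) / 63800 = 772400/63800 = 12.11 mg/L.
Travel time t = 23·1000 / 1.2 = 19170 s = 5.324 h.
2.9%/h lost → k = −ln(1 − 0.029) = 0.02943 h⁻¹.
First-order decay: C = 12.11·exp(−k·t) = 12.11·0.8550 = 10.35 mg/L.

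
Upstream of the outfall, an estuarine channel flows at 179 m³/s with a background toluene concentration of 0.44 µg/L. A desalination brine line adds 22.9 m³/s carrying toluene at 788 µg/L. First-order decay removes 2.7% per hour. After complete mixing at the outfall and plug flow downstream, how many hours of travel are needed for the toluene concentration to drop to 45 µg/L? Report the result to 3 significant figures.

25.2 h

Mass balance: C = (179.0·0.4400 + 22.90·788.0) / 201.9 = 18120/201.9 = 89.77 µg/L.
2.7%/h lost → k = −ln(1 − 0.027) = 0.02737 h⁻¹.
89.77·exp(−k·t) = 45 → t = ln(89.77/45)/k = 90830 s = 25.23 h.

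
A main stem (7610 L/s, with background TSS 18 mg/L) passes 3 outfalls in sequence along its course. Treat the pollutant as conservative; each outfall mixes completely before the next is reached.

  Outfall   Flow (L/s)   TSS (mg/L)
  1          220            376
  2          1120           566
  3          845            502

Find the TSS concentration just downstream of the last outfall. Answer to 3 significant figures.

130 mg/L

Outfall 1: combined Q = 7830 L/s; C = (7610·18.00 + 220.0·376.0)/7830 = 28.06 mg/L.
Outfall 2: combined Q = 8950 L/s; C = (7830·28.06 + 1120·566.0)/8950 = 95.38 mg/L.
Outfall 3: combined Q = 9795 L/s; C = (8950·95.38 + 845.0·502.0)/9795 = 130.5 mg/L.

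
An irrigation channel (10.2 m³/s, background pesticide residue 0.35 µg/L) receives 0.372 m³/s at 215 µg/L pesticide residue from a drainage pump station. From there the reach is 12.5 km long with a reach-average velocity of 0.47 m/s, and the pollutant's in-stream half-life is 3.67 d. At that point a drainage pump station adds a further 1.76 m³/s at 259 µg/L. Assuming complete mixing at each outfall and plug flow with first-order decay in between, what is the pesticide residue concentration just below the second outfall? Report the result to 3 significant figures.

43.4 µg/L

Conservation of mass: C = (10.20·0.3500 + 0.3720·215.0) / 10.57 = 83.55/10.57 = 7.903 µg/L; combined flow 10.57 m³/s.
Travel time t = 12.5·1000 / 0.47 = 26600 s = 7.388 h.
Half-life 3.67 d → k = ln 2 / 3.67 = 0.1889 d⁻¹.
Applying C = C₀e^(−kt): 7.903 × 0.9435 = 7.457 µg/L.
Second outfall: C = (10.57·7.457 + 1.760·259.0)/12.33 = 43.36 µg/L.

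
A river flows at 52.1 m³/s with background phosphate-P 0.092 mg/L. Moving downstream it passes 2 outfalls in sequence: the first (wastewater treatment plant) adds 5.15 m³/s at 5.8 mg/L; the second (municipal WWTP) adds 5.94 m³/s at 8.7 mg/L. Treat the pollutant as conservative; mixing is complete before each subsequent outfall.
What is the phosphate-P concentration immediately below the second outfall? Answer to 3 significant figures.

1.37 mg/L

Below outfall 1: Q → 57.25 m³/s, C = (52.10·0.09200 + 5.150·5.800)/57.25 = 0.6055 mg/L.
Below outfall 2: Q → 63.19 m³/s, C = (57.25·0.6055 + 5.940·8.700)/63.19 = 1.366 mg/L.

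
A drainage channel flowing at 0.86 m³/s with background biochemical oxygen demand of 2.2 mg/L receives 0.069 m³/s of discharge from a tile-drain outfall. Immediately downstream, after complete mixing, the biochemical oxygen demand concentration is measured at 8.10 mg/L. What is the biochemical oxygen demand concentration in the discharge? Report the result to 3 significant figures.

Mass balance: 0.8600·2.200 + 0.06900·Cₑ = 0.9290·8.100
→ Cₑ = (0.9290·8.100 − 0.8600·2.200) / 0.06900 = 81.64 mg/L.

81.6 mg/L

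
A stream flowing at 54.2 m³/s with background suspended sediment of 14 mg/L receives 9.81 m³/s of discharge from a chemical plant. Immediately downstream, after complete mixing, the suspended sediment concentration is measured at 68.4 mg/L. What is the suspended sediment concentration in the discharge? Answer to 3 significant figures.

369 mg/L

Mass balance: 54.20·14.00 + 9.810·Cₑ = 64.01·68.40
→ Cₑ = (64.01·68.40 − 54.20·14.00) / 9.810 = 369.0 mg/L.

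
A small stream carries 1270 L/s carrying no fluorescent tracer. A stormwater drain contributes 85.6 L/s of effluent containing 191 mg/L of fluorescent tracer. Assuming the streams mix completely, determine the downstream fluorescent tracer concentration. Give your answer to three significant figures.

12.1 mg/L

After mixing, C = (1270·0 + 85.60·191.0) / 1356 = 16350/1356 = 12.06 mg/L.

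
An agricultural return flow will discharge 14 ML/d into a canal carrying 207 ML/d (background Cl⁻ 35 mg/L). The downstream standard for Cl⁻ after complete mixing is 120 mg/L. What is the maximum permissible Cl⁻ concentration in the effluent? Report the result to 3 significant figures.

1380 mg/L

At the limit, (Qr·Cr + Qe·Cₑ)/(Qr + Qe) = 120:
Cₑ = (221.0·120 − 207.0·35.00) / 14.00 = 1377 mg/L.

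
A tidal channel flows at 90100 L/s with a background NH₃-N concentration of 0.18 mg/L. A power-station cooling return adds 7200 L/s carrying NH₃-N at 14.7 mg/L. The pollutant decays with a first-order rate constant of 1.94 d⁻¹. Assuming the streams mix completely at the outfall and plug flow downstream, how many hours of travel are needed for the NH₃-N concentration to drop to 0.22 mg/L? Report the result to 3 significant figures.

21.5 h

Mass balance: C = (90100·0.1800 + 7200·14.70) / 97300 = 122100/97300 = 1.254 mg/L.
1.254·exp(−k·t) = 0.22 → t = ln(1.254/0.22)/k = 77530 s = 21.54 h.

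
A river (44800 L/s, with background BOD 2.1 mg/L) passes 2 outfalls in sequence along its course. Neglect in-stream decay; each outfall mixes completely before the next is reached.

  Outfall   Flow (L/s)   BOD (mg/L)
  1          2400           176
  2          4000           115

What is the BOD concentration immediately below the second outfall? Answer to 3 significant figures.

After outfall 1: Q = 44800 + 2400 = 47200 L/s; C = (44800·2.100 + 2400·176.0)/47200 = 10.94 mg/L.
After outfall 2: Q = 47200 + 4000 = 51200 L/s; C = (47200·10.94 + 4000·115.0)/51200 = 19.07 mg/L.

19.1 mg/L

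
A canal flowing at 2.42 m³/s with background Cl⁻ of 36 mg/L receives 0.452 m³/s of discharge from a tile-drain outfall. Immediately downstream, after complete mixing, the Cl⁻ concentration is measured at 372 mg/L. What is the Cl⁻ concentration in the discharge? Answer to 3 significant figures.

2170 mg/L

Mass balance: 2.420·36.00 + 0.4520·Cₑ = 2.872·372.0
→ Cₑ = (2.872·372.0 − 2.420·36.00) / 0.4520 = 2171 mg/L.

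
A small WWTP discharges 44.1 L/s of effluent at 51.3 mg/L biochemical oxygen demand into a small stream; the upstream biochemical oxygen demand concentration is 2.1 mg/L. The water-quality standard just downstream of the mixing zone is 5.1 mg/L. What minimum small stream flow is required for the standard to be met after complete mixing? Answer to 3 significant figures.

Set C_mix = 5.1: (Q·2.100 + 44.10·51.30) / (Q + 44.10) = 5.1
→ Q = 44.10·(51.30 − 5.1)/(5.1 − 2.100) = 679.1 L/s.

679 L/s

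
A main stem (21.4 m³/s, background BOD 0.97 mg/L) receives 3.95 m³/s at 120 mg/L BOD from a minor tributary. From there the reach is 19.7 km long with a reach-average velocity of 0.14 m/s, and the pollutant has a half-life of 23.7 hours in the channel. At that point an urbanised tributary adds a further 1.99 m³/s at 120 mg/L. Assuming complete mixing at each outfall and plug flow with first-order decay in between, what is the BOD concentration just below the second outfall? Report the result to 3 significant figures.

Mixed concentration C = ΣQC/ΣQ = (21.40·0.9700 + 3.950·120.0) / 25.35 = 494.8/25.35 = 19.52 mg/L; combined flow 25.35 m³/s.
Travel time t = 19.7·1000 / 0.14 = 140700 s = 39.09 h.
Half-life 23.7 h → k = ln 2 / 23.7 = 0.02925 h⁻¹ = 0.7019 d⁻¹.
Decay over the reach: 19.52·exp(−kt) = 19.52·0.3188 = 6.222 mg/L.
At the second outfall, C = (25.35·6.222 + 1.990·120.0) / (25.35 + 1.990) = 14.50 mg/L.

14.5 mg/L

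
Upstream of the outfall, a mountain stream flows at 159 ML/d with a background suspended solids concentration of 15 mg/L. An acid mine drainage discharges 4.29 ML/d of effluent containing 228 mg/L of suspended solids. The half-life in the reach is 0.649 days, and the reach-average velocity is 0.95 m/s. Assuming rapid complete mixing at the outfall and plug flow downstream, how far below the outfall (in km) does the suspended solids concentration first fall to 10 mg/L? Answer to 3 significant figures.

Flow-weighted average: C = (159.0·15.00 + 4.290·228.0) / 163.3 = 3363/163.3 = 20.60 mg/L.
Half-life 0.649 d → k = ln 2 / 0.649 = 1.068 d⁻¹.
Set 20.60·exp(−k·t) = 10 → t = ln(20.60/10)/k = 58450 s = 16.24 h.
Distance = v·t = 0.95·58450 = 55530 m = 55.53 km.

55.5 km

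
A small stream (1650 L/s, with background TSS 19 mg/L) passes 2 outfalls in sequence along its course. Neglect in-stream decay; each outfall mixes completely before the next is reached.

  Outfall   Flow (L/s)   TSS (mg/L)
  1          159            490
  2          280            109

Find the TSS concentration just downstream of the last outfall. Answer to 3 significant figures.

Below outfall 1: Q → 1809 L/s, C = (1650·19.00 + 159.0·490.0)/1809 = 60.40 mg/L.
Below outfall 2: Q → 2089 L/s, C = (1809·60.40 + 280.0·109.0)/2089 = 66.91 mg/L.

66.9 mg/L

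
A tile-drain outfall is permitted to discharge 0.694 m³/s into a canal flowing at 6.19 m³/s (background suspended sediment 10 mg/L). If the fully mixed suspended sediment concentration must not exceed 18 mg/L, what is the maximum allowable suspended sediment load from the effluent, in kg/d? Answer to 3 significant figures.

Mass balance at the limit: 6.190·10.00 + 0.6940·Cₑ = 6.884·18 → Cₑ = 89.35 mg/L.
Load = 0.6940 m³/s × 89.35 g/m³ × 86 400 s/d = 5358 kg/d.

5360 kg/d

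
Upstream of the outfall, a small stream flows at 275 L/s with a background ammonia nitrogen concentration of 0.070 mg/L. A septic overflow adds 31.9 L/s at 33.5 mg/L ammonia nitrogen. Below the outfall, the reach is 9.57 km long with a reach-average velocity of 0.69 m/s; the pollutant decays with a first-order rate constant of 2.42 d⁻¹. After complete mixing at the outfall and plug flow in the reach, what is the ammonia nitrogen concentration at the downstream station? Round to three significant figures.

Mass balance: C = (275.0·0.07000 + 31.90·33.50) / 306.9 = 1088/306.9 = 3.545 mg/L.
Travel time t = 9.57·1000 / 0.69 = 13870 s = 3.853 h.
First-order decay: C = 3.545·exp(−k·t) = 3.545·0.6781 = 2.404 mg/L.

2.40 mg/L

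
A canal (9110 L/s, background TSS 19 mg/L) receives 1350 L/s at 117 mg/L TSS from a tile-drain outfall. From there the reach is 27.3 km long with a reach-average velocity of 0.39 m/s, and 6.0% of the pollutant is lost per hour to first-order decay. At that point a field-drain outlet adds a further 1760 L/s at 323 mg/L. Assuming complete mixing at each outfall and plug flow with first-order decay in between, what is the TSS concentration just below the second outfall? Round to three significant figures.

54.7 mg/L

Conservation of mass: C = (9110·19.00 + 1350·117.0) / 10460 = 331000/10460 = 31.65 mg/L; combined flow 10460 L/s.
Travel time t = 27.3·1000 / 0.39 = 70000 s = 19.44 h.
6.0%/h lost → k = −ln(1 − 0.06) = 0.06188 h⁻¹.
First-order decay: C = 31.65·exp(−k·t) = 31.65·0.3003 = 9.502 mg/L.
Second outfall: C = (10460·9.502 + 1760·323.0)/12220 = 54.65 mg/L.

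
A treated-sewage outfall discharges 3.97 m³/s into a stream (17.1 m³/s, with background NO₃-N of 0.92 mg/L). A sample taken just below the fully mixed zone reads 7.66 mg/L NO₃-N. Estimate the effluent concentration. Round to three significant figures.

36.7 mg/L

Mass balance: 17.10·0.9200 + 3.970·Cₑ = 21.07·7.660
→ Cₑ = (21.07·7.660 − 17.10·0.9200) / 3.970 = 36.69 mg/L.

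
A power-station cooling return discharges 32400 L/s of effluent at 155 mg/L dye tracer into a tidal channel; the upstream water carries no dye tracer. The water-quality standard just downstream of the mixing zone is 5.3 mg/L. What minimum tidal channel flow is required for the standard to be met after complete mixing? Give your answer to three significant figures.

Set C_mix = 5.3: (Q·0 + 32400·155.0) / (Q + 32400) = 5.3
→ Q = 32400·(155.0 − 5.3)/(5.3 − 0) = 915100 L/s.

915000 L/s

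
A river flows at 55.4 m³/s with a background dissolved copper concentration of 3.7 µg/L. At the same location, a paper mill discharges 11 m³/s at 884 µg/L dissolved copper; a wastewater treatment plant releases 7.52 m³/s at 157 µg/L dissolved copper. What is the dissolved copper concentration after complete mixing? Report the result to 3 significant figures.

150 µg/L

Conservation of mass: C = (55.40·3.700 + 11.00·884.0 + 7.520·157.0) / 73.92 = 11110/73.92 = 150.3 µg/L.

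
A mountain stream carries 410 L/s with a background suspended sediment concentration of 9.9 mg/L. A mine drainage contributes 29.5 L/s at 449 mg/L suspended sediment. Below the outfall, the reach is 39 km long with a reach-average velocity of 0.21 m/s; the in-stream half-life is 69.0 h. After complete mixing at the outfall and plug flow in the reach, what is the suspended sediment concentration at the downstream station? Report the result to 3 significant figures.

23.4 mg/L

Mass balance: C = (410.0·9.900 + 29.50·449.0) / 439.5 = 17300/439.5 = 39.37 mg/L.
Travel time t = 39·1000 / 0.21 = 185700 s = 51.59 h.
Half-life 69.0 h → k = ln 2 / 69.0 = 0.01005 h⁻¹ = 0.2411 d⁻¹.
After decay, C = 39.37 × e^(−kt) = 39.37 × 0.5956 = 23.45 mg/L.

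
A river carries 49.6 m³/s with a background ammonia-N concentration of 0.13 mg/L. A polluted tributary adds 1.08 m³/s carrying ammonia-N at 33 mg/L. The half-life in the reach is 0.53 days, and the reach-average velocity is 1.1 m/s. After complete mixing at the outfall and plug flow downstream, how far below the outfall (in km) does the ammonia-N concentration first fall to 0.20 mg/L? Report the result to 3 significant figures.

Mass balance: C = (49.60·0.1300 + 1.080·33.00) / 50.68 = 42.09/50.68 = 0.8305 mg/L.
Half-life 0.53 d → k = ln 2 / 0.53 = 1.308 d⁻¹.
Set 0.8305·exp(−k·t) = 0.20 → t = ln(0.8305/0.20)/k = 94050 s = 26.13 h.
Distance = v·t = 1.1·94050 = 103500 m = 103.5 km.

103 km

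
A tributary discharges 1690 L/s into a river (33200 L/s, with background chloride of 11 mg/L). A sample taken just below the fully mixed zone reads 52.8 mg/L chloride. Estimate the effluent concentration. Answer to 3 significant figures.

874 mg/L

Mass balance: 33200·11.00 + 1690·Cₑ = 34890·52.80
→ Cₑ = (34890·52.80 − 33200·11.00) / 1690 = 874.0 mg/L.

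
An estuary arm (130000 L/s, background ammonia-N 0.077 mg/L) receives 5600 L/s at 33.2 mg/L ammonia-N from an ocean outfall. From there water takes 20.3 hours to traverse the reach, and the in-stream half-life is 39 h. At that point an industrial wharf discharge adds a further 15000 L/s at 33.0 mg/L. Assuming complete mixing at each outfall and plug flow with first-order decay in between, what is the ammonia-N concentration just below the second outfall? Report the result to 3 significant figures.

Mixed concentration C = ΣQC/ΣQ = (130000·0.07700 + 5600·33.20) / 135600 = 195900/135600 = 1.445 mg/L; combined flow 135600 L/s.
Half-life 39 h → k = ln 2 / 39 = 0.01777 h⁻¹ = 0.4266 d⁻¹.
Decay over the reach: 1.445·exp(−kt) = 1.445·0.6971 = 1.007 mg/L.
Second outfall: C = (135600·1.007 + 15000·33.00)/150600 = 4.194 mg/L.

4.19 mg/L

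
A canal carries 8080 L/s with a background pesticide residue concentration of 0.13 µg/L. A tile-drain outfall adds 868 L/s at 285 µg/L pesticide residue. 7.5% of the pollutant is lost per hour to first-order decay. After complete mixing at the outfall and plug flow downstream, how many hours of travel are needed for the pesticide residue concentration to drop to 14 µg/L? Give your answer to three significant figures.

Mass balance: C = (8080·0.1300 + 868.0·285.0) / 8948 = 248400/8948 = 27.76 µg/L.
7.5%/h lost → k = −ln(1 − 0.075) = 0.07796 h⁻¹.
27.76·exp(−k·t) = 14 → t = ln(27.76/14)/k = 31620 s = 8.782 h.

8.78 h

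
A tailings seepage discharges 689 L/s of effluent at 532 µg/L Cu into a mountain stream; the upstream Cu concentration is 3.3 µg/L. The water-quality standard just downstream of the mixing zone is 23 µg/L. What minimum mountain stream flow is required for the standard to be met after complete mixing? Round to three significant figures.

17800 L/s

Set C_mix = 23: (Q·3.300 + 689.0·532.0) / (Q + 689.0) = 23
→ Q = 689.0·(532.0 − 23)/(23 − 3.300) = 17800 L/s.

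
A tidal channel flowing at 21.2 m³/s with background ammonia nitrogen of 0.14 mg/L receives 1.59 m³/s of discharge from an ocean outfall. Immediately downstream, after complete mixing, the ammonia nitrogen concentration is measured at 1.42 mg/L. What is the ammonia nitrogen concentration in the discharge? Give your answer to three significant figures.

Mass balance: 21.20·0.1400 + 1.590·Cₑ = 22.79·1.420
→ Cₑ = (22.79·1.420 − 21.20·0.1400) / 1.590 = 18.49 mg/L.

18.5 mg/L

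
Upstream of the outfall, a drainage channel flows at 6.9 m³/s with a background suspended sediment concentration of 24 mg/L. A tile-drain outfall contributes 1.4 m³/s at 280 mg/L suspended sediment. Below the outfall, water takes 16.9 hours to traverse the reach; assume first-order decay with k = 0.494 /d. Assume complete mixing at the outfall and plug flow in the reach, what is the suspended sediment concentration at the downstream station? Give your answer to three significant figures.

After mixing, C = (6.900·24.00 + 1.400·280.0) / 8.300 = 557.6/8.300 = 67.18 mg/L.
First-order decay: C = 67.18·exp(−k·t) = 67.18·0.7062 = 47.44 mg/L.

47.4 mg/L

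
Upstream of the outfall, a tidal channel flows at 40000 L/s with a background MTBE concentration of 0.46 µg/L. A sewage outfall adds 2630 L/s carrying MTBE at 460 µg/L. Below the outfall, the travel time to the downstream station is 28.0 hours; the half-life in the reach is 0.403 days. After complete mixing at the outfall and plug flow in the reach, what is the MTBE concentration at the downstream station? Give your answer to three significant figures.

Mixed concentration C = ΣQC/ΣQ = (40000·0.4600 + 2630·460.0) / 42630 = 1228000/42630 = 28.81 µg/L.
Half-life 0.403 d → k = ln 2 / 0.403 = 1.720 d⁻¹.
Applying C = C₀e^(−kt): 28.81 × 0.1344 = 3.873 µg/L.

3.87 µg/L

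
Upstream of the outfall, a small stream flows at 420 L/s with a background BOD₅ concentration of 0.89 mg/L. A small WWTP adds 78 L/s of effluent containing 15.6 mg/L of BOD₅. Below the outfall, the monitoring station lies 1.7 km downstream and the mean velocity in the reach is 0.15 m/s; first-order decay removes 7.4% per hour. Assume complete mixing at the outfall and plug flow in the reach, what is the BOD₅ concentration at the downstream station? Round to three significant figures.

Conservation of mass: C = (420.0·0.8900 + 78.00·15.60) / 498.0 = 1591/498.0 = 3.194 mg/L.
Travel time t = 1.7·1000 / 0.15 = 11330 s = 3.148 h.
7.4%/h lost → k = −ln(1 − 0.074) = 0.07688 h⁻¹.
Applying C = C₀e^(−kt): 3.194 × 0.7850 = 2.507 mg/L.

2.51 mg/L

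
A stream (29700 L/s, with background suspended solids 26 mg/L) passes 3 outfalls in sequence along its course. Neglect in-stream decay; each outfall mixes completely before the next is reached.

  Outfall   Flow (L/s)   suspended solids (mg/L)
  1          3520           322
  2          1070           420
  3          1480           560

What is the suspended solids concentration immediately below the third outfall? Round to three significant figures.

After outfall 1: Q = 29700 + 3520 = 33220 L/s; C = (29700·26.00 + 3520·322.0)/33220 = 57.36 mg/L.
After outfall 2: Q = 33220 + 1070 = 34290 L/s; C = (33220·57.36 + 1070·420.0)/34290 = 68.68 mg/L.
After outfall 3: Q = 34290 + 1480 = 35770 L/s; C = (34290·68.68 + 1480·560.0)/35770 = 89.01 mg/L.

89.0 mg/L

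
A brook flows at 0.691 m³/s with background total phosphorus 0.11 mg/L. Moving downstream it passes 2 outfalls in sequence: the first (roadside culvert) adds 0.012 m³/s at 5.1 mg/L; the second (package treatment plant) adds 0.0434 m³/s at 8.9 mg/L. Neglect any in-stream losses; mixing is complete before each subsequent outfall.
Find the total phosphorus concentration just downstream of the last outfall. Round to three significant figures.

Below outfall 1: Q → 0.7030 m³/s, C = (0.6910·0.1100 + 0.01200·5.100)/0.7030 = 0.1952 mg/L.
Below outfall 2: Q → 0.7464 m³/s, C = (0.7030·0.1952 + 0.04340·8.900)/0.7464 = 0.7013 mg/L.

0.701 mg/L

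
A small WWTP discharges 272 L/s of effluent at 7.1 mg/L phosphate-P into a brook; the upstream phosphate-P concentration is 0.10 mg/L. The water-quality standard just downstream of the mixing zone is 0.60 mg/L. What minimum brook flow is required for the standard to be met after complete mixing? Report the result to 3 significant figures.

3540 L/s

Set C_mix = 0.60: (Q·0.1000 + 272.0·7.100) / (Q + 272.0) = 0.60
→ Q = 272.0·(7.100 − 0.60)/(0.60 − 0.1000) = 3536 L/s.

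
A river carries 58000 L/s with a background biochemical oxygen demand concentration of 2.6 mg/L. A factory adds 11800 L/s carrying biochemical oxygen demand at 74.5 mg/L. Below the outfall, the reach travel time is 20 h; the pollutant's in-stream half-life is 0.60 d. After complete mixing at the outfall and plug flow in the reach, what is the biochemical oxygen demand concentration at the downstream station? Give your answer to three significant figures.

5.63 mg/L

Mass balance: C = (58000·2.600 + 11800·74.50) / 69800 = 1030000/69800 = 14.76 mg/L.
Half-life 0.60 d → k = ln 2 / 0.60 = 1.155 d⁻¹.
After decay, C = 14.76 × e^(−kt) = 14.76 × 0.3819 = 5.634 mg/L.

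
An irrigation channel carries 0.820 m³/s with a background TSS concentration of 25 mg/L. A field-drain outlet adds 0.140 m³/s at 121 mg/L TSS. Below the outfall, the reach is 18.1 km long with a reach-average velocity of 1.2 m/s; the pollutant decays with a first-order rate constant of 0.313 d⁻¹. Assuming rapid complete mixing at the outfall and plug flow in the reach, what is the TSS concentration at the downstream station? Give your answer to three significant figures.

Conservation of mass: C = (0.8200·25.00 + 0.1400·121.0) / 0.9600 = 37.44/0.9600 = 39.00 mg/L.
Travel time t = 18.1·1000 / 1.2 = 15080 s = 4.190 h.
Decay over the reach: 39.00·exp(−kt) = 39.00·0.9468 = 36.93 mg/L.

36.9 mg/L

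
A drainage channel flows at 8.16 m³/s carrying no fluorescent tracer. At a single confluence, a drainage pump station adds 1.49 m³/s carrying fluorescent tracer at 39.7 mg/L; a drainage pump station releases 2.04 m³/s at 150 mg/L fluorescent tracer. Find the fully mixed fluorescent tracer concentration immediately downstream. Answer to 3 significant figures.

Mixed concentration C = ΣQC/ΣQ = (8.160·0 + 1.490·39.70 + 2.040·150.0) / 11.69 = 365.2/11.69 = 31.24 mg/L.

31.2 mg/L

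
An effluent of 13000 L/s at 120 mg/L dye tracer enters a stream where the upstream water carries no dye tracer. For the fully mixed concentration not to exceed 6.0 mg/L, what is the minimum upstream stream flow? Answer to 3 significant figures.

Set C_mix = 6.0: (Q·0 + 13000·120.0) / (Q + 13000) = 6.0
→ Q = 13000·(120.0 − 6.0)/(6.0 − 0) = 247000 L/s.

247000 L/s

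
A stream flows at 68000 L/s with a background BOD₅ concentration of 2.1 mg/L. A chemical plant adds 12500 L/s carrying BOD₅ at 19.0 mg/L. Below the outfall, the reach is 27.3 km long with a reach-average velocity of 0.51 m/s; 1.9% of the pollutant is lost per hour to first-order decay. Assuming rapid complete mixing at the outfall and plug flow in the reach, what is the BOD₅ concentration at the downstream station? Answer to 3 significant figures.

Mass balance: C = (68000·2.100 + 12500·19.00) / 80500 = 380300/80500 = 4.724 mg/L.
Travel time t = 27.3·1000 / 0.51 = 53530 s = 14.87 h.
1.9%/h lost → k = −ln(1 − 0.019) = 0.01918 h⁻¹.
Applying C = C₀e^(−kt): 4.724 × 0.7518 = 3.552 mg/L.

3.55 mg/L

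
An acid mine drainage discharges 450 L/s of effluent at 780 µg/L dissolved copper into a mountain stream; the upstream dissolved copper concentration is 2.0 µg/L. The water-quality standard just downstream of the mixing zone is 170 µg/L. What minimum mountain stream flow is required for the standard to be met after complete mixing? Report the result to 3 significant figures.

Set C_mix = 170: (Q·2.000 + 450.0·780.0) / (Q + 450.0) = 170
→ Q = 450.0·(780.0 − 170)/(170 − 2.000) = 1634 L/s.

1630 L/s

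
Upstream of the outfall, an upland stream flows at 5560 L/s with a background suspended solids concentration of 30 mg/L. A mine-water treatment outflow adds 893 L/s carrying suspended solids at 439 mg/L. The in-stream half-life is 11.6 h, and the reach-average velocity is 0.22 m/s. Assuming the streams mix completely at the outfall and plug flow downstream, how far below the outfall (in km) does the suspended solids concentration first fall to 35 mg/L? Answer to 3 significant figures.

12.0 km

Flow-weighted average: C = (5560·30.00 + 893.0·439.0) / 6453 = 558800/6453 = 86.60 mg/L.
Half-life 11.6 h → k = ln 2 / 11.6 = 0.05975 h⁻¹ = 1.434 d⁻¹.
Set 86.60·exp(−k·t) = 35 → t = ln(86.60/35)/k = 54580 s = 15.16 h.
Distance = v·t = 0.22·54580 = 12010 m = 12.01 km.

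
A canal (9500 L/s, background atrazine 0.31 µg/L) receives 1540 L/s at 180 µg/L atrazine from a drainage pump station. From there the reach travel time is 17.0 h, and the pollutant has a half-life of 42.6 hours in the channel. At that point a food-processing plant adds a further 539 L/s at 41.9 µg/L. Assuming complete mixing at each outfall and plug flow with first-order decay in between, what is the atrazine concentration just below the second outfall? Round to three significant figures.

Mixed concentration C = ΣQC/ΣQ = (9500·0.3100 + 1540·180.0) / 11040 = 280100/11040 = 25.38 µg/L; combined flow 11040 L/s.
Half-life 42.6 h → k = ln 2 / 42.6 = 0.01627 h⁻¹ = 0.3905 d⁻¹.
Decay over the reach: 25.38·exp(−kt) = 25.38·0.7584 = 19.24 µg/L.
Second outfall: C = (11040·19.24 + 539.0·41.90)/11580 = 20.30 µg/L.

20.3 µg/L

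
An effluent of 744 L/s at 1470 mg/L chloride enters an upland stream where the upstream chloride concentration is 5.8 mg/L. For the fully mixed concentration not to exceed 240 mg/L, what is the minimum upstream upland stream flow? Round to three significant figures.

3910 L/s

Set C_mix = 240: (Q·5.800 + 744.0·1470) / (Q + 744.0) = 240
→ Q = 744.0·(1470 − 240)/(240 − 5.800) = 3907 L/s.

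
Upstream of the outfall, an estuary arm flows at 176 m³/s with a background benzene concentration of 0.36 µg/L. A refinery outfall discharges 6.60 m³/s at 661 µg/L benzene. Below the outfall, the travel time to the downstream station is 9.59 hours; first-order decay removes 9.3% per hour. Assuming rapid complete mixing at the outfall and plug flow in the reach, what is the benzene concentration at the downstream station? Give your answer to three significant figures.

9.51 µg/L

Mass balance: C = (176.0·0.3600 + 6.600·661.0) / 182.6 = 4426/182.6 = 24.24 µg/L.
9.3%/h lost → k = −ln(1 − 0.093) = 0.09761 h⁻¹.
After decay, C = 24.24 × e^(−kt) = 24.24 × 0.3922 = 9.505 µg/L.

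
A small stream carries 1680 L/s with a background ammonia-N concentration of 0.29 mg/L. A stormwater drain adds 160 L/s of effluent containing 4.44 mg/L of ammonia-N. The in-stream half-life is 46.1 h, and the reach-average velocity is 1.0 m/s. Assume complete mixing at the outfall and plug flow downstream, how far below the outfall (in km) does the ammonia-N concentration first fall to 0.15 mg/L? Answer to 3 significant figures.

351 km

Flow-weighted average: C = (1680·0.2900 + 160.0·4.440) / 1840 = 1198/1840 = 0.6509 mg/L.
Half-life 46.1 h → k = ln 2 / 46.1 = 0.01504 h⁻¹ = 0.3609 d⁻¹.
Set 0.6509·exp(−k·t) = 0.15 → t = ln(0.6509/0.15)/k = 351400 s = 97.61 h.
Distance = v·t = 1.0·351400 = 351400 m = 351.4 km.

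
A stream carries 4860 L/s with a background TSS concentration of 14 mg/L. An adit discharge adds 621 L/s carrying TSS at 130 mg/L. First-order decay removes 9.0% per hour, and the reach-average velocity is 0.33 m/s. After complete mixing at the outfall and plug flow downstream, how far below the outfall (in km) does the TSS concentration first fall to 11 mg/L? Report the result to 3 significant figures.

11.4 km

Mass balance: C = (4860·14.00 + 621.0·130.0) / 5481 = 148800/5481 = 27.14 mg/L.
9.0%/h lost → k = −ln(1 − 0.09) = 0.09431 h⁻¹.
Set 27.14·exp(−k·t) = 11 → t = ln(27.14/11)/k = 34480 s = 9.577 h.
Distance = v·t = 0.33·34480 = 11380 m = 11.38 km.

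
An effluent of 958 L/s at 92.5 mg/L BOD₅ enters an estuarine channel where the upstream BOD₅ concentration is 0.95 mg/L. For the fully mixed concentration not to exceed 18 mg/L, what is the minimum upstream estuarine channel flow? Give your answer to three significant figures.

4190 L/s

Set C_mix = 18: (Q·0.9500 + 958.0·92.50) / (Q + 958.0) = 18
→ Q = 958.0·(92.50 − 18)/(18 − 0.9500) = 4186 L/s.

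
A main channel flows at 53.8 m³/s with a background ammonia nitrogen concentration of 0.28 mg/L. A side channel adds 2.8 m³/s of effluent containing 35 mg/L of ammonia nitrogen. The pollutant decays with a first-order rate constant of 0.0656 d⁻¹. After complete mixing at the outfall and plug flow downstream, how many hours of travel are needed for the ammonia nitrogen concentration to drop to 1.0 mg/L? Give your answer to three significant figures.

253 h

After mixing, C = (53.80·0.2800 + 2.800·35.00) / 56.60 = 113.1/56.60 = 1.998 mg/L.
1.998·exp(−k·t) = 1.0 → t = ln(1.998/1.0)/k = 911300 s = 253.2 h.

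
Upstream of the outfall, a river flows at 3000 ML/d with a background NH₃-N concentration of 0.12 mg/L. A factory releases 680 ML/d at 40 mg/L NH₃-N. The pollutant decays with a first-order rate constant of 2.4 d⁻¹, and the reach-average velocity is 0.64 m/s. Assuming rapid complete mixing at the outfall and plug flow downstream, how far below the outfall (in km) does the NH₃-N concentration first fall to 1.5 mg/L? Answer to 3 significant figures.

Mixed concentration C = ΣQC/ΣQ = (3000·0.1200 + 680.0·40.00) / 3680 = 27560/3680 = 7.489 mg/L.
Set 7.489·exp(−k·t) = 1.5 → t = ln(7.489/1.5)/k = 57890 s = 16.08 h.
Distance = v·t = 0.64·57890 = 37050 m = 37.05 km.

37.0 km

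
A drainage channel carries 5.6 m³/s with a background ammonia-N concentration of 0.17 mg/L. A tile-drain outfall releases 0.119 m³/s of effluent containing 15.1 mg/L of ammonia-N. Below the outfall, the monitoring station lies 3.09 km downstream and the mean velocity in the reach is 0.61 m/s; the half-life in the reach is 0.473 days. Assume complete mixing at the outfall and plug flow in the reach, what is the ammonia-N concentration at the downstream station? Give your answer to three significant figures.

Mass balance: C = (5.600·0.1700 + 0.1190·15.10) / 5.719 = 2.749/5.719 = 0.4807 mg/L.
Travel time t = 3.09·1000 / 0.61 = 5066 s = 1.407 h.
Half-life 0.473 d → k = ln 2 / 0.473 = 1.465 d⁻¹.
First-order decay: C = 0.4807·exp(−k·t) = 0.4807·0.9177 = 0.4411 mg/L.

0.441 mg/L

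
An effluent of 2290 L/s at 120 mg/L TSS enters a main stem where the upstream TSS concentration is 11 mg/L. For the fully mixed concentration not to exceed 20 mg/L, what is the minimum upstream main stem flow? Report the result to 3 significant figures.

25400 L/s

Set C_mix = 20: (Q·11.00 + 2290·120.0) / (Q + 2290) = 20
→ Q = 2290·(120.0 − 20)/(20 − 11.00) = 25440 L/s.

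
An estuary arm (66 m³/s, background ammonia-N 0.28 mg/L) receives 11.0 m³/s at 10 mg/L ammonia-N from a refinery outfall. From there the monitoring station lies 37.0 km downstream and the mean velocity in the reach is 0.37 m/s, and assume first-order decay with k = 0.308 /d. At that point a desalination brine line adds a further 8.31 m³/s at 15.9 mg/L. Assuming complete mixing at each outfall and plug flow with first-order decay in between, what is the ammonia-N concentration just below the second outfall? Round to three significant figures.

Mass balance: C = (66.00·0.2800 + 11.00·10.00) / 77.00 = 128.5/77.00 = 1.669 mg/L; combined flow 77.00 m³/s.
Travel time t = 37.0·1000 / 0.37 = 100000 s = 27.78 h.
First-order decay: C = 1.669·exp(−k·t) = 1.669·0.7001 = 1.168 mg/L.
Second outfall: C = (77.00·1.168 + 8.310·15.90)/85.31 = 2.603 mg/L.

2.60 mg/L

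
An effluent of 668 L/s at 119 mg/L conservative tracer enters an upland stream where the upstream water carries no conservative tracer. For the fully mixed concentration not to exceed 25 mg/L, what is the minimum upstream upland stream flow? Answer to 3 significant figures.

Set C_mix = 25: (Q·0 + 668.0·119.0) / (Q + 668.0) = 25
→ Q = 668.0·(119.0 − 25)/(25 − 0) = 2512 L/s.

2510 L/s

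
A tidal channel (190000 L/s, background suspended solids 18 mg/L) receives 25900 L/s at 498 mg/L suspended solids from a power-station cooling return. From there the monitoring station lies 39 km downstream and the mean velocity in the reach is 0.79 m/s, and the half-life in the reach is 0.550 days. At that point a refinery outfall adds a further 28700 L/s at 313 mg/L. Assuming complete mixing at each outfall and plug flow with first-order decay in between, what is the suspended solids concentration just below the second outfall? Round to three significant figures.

Mass balance: C = (190000·18.00 + 25900·498.0) / 215900 = 16320000/215900 = 75.58 mg/L; combined flow 215900 L/s.
Travel time t = 39·1000 / 0.79 = 49370 s = 13.71 h.
Half-life 0.550 d → k = ln 2 / 0.550 = 1.260 d⁻¹.
After decay, C = 75.58 × e^(−kt) = 75.58 × 0.4867 = 36.79 mg/L.
Second outfall: C = (215900·36.79 + 28700·313.0)/244600 = 69.20 mg/L.

69.2 mg/L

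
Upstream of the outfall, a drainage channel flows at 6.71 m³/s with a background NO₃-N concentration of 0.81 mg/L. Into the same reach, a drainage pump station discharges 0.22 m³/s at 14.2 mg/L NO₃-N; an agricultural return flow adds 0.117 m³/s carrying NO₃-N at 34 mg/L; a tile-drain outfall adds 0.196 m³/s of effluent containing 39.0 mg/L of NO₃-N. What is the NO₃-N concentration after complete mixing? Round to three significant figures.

Flow-weighted average: C = (6.710·0.8100 + 0.2200·14.20 + 0.1170·34.00 + 0.1960·39.00) / 7.243 = 20.18/7.243 = 2.786 mg/L.

2.79 mg/L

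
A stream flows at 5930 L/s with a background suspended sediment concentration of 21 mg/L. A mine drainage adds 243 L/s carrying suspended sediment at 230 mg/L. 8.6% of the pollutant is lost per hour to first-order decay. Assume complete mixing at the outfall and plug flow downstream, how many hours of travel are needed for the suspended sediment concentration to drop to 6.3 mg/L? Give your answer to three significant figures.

17.1 h

Mass balance: C = (5930·21.00 + 243.0·230.0) / 6173 = 180400/6173 = 29.23 mg/L.
8.6%/h lost → k = −ln(1 − 0.086) = 0.08992 h⁻¹.
29.23·exp(−k·t) = 6.3 → t = ln(29.23/6.3)/k = 61430 s = 17.06 h.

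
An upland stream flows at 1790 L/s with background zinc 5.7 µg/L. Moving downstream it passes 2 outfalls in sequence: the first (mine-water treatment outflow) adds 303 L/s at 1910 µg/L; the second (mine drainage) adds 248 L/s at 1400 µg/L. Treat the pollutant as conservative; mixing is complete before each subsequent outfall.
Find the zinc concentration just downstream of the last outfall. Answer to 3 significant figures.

400 µg/L

Below outfall 1: Q → 2093 L/s, C = (1790·5.700 + 303.0·1910)/2093 = 281.4 µg/L.
Below outfall 2: Q → 2341 L/s, C = (2093·281.4 + 248.0·1400)/2341 = 399.9 µg/L.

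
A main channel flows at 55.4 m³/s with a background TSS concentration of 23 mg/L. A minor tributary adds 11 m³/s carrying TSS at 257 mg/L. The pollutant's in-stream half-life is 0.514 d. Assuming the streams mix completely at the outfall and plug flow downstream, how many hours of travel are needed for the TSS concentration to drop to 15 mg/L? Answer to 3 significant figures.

Mixed concentration C = ΣQC/ΣQ = (55.40·23.00 + 11.00·257.0) / 66.40 = 4101/66.40 = 61.77 mg/L.
Half-life 0.514 d → k = ln 2 / 0.514 = 1.349 d⁻¹.
61.77·exp(−k·t) = 15 → t = ln(61.77/15)/k = 90680 s = 25.19 h.

25.2 h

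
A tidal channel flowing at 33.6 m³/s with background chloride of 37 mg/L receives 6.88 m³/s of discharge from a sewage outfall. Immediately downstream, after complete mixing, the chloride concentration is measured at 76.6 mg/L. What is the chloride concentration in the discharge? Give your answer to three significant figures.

Mass balance: 33.60·37.00 + 6.880·Cₑ = 40.48·76.60
→ Cₑ = (40.48·76.60 − 33.60·37.00) / 6.880 = 270.0 mg/L.

270 mg/L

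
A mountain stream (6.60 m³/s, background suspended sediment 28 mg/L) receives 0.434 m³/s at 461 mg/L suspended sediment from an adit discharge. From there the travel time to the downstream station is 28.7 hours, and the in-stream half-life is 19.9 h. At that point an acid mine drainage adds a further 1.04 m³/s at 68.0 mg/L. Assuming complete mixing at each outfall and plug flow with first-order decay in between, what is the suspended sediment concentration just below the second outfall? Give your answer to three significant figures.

26.3 mg/L

Flow-weighted average: C = (6.600·28.00 + 0.4340·461.0) / 7.034 = 384.9/7.034 = 54.72 mg/L; combined flow 7.034 m³/s.
Half-life 19.9 h → k = ln 2 / 19.9 = 0.03483 h⁻¹ = 0.8360 d⁻¹.
After decay, C = 54.72 × e^(−kt) = 54.72 × 0.3680 = 20.14 mg/L.
At the second outfall, C = (7.034·20.14 + 1.040·68.00) / (7.034 + 1.040) = 26.30 mg/L.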